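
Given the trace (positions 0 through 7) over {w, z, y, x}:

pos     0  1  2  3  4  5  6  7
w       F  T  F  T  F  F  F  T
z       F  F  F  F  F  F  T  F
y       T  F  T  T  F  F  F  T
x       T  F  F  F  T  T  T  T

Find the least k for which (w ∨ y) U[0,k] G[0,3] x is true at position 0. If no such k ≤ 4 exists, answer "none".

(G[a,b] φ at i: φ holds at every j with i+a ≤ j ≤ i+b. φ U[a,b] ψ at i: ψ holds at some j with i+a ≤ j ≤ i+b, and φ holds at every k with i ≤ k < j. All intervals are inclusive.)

Need earliest j ≥ 0 with G[0,3] x, and (w ∨ y) at every k in [0,j-1].
  j=0: rhs fails.
  j=1: rhs fails.
  j=2: rhs fails.
  j=3: rhs fails.
  j=4: rhs holds; lhs holds on [0,3]. k = 4.

4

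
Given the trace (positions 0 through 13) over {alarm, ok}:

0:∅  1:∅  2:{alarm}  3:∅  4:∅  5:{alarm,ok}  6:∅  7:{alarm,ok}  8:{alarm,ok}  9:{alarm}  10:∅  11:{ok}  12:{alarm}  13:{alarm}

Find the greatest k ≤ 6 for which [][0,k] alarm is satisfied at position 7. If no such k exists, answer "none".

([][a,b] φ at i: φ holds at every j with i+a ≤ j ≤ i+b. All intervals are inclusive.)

alarm must hold from j=7 onward; find where it first fails.
  j=7: holds
  j=8: holds
  j=9: holds
  j=10: fails
Holds on [7,9], so largest k = 2.

2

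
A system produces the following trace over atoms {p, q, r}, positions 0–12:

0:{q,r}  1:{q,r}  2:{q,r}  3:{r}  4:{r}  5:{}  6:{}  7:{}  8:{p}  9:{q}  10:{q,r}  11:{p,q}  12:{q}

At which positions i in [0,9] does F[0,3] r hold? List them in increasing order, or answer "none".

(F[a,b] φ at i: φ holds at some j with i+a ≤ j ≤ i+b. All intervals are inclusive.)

Evaluate at each i in [0,9]:
  i=0: ✓ (witness j=0)
  i=1: ✓ (witness j=1)
  i=2: ✓ (witness j=2)
  i=3: ✓ (witness j=3)
  i=4: ✓ (witness j=4)
  i=5: ✗ (none in [5,8])
  i=6: ✗ (none in [6,9])
  i=7: ✓ (witness j=10)
  i=8: ✓ (witness j=10)
  i=9: ✓ (witness j=10)

0, 1, 2, 3, 4, 7, 8, 9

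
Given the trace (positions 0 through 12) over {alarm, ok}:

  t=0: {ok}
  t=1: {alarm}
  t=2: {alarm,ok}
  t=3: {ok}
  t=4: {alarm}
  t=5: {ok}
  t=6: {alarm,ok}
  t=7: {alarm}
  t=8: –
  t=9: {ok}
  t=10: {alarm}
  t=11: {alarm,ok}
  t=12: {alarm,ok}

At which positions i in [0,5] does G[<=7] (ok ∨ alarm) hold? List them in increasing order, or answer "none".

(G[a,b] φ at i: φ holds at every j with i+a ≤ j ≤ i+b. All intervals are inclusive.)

Evaluate at each i in [0,5]:
  i=0: ✓ (all of [0,7])
  i=1: ✗ (fails at j=8)
  i=2: ✗ (fails at j=8)
  i=3: ✗ (fails at j=8)
  i=4: ✗ (fails at j=8)
  i=5: ✗ (fails at j=8)

0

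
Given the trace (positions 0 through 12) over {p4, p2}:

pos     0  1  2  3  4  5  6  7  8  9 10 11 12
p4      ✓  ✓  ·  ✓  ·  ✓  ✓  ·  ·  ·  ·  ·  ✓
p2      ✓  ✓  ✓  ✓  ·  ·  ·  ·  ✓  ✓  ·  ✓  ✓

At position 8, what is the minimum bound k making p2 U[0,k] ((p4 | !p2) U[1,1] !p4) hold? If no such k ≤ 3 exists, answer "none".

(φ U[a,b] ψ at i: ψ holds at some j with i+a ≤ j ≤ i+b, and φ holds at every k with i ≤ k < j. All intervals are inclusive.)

Need earliest j ≥ 8 with ((p4 | !p2) U[1,1] !p4), and p2 at every k in [8,j-1].
  j=8: rhs fails.
  j=9: rhs fails.
  j=10: rhs holds; lhs holds on [8,9]. k = 2.

2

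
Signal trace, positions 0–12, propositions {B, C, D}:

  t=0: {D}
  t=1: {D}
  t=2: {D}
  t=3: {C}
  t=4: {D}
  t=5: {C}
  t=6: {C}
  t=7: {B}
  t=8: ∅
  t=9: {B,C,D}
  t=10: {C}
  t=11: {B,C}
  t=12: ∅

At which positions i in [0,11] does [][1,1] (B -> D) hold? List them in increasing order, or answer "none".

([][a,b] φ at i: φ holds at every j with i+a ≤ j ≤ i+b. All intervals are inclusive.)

Evaluate at each i in [0,11]:
  i=0: ✓ (all of [1,1])
  i=1: ✓ (all of [2,2])
  i=2: ✓ (all of [3,3])
  i=3: ✓ (all of [4,4])
  i=4: ✓ (all of [5,5])
  i=5: ✓ (all of [6,6])
  i=6: ✗ (fails at j=7)
  i=7: ✓ (all of [8,8])
  i=8: ✓ (all of [9,9])
  i=9: ✓ (all of [10,10])
  i=10: ✗ (fails at j=11)
  i=11: ✓ (all of [12,12])

0, 1, 2, 3, 4, 5, 7, 8, 9, 11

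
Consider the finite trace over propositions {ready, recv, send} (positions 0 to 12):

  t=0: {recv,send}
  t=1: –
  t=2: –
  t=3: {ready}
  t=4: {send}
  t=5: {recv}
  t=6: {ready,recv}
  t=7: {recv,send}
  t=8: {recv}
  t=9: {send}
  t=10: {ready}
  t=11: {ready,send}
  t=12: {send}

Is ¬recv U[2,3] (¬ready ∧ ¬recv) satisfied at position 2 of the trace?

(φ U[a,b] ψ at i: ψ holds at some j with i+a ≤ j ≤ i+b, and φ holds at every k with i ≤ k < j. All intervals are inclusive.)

Holds

Need some j in [4,5] with (¬ready ∧ ¬recv), and ¬recv at every k in [2,j-1].
  j=4: (¬ready ∧ ¬recv) holds; ¬recv holds at every k in [2,3] → satisfied.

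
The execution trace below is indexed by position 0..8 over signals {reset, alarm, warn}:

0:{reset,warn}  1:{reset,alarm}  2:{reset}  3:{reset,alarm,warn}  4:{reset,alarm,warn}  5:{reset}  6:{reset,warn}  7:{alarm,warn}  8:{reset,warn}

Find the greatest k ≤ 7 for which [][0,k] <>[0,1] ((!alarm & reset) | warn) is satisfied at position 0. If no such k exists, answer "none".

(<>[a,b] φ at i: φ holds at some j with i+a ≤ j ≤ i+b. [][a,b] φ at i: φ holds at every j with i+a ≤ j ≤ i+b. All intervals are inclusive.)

7

<>[0,1] ((!alarm & reset) | warn) must hold from j=0 onward; find where it first fails.
  j=0: holds
  j=1: holds
  j=2: holds
  j=3: holds
  j=4: holds
  j=5: holds
  j=6: holds
  j=7: holds
Holds through j=7; largest k = 7.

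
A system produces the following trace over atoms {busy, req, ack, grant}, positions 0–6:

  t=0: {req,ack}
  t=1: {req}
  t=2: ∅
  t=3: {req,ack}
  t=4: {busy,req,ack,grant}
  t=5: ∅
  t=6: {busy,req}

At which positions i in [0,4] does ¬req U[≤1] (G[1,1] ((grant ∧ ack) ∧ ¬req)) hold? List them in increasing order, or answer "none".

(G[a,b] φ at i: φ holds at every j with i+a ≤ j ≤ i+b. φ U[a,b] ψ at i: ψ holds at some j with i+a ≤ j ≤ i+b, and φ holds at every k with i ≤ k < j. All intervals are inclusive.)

none

Evaluate at each i in [0,4]:
  i=0: ✗ (no rhs in [0,1])
  i=1: ✗ (no rhs in [1,2])
  i=2: ✗ (no rhs in [2,3])
  i=3: ✗ (no rhs in [3,4])
  i=4: ✗ (no rhs in [4,5])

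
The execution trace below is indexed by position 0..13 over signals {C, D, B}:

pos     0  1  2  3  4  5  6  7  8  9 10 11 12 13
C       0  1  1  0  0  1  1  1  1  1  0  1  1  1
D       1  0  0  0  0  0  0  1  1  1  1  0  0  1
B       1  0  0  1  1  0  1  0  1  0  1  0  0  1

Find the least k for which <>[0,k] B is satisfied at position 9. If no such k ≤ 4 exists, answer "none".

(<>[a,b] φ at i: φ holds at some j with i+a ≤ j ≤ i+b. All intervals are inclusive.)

1

Scan j = 9,10,… for B:
  j=9: fails
  j=10: holds
First hit at j=10, so smallest k = 10-9 = 1.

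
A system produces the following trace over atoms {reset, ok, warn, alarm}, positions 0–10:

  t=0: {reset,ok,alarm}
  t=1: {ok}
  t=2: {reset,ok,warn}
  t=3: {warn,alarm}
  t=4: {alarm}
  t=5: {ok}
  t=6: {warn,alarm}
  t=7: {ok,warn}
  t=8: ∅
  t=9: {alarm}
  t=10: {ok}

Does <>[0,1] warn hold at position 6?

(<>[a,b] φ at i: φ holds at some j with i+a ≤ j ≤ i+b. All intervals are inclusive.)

Holds

Check warn at each j in [6,7]:
  j=6: true
  j=7: true
Found at j=6 → formula holds.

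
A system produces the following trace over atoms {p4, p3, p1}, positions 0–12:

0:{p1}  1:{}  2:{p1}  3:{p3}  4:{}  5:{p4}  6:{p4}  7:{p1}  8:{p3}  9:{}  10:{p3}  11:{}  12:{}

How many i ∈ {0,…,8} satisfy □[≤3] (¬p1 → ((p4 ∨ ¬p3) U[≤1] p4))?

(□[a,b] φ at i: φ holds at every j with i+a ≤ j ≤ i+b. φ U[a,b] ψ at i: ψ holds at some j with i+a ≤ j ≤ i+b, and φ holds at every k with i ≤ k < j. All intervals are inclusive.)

Evaluate at each i in [0,8]:
  i=0: ✗ (fails at j=1)
  i=1: ✗ (fails at j=1)
  i=2: ✗ (fails at j=3)
  i=3: ✗ (fails at j=3)
  i=4: ✓ (all of [4,7])
  i=5: ✗ (fails at j=8)
  i=6: ✗ (fails at j=8)
  i=7: ✗ (fails at j=8)
  i=8: ✗ (fails at j=8)
Positions where it holds: {4} → 1.

1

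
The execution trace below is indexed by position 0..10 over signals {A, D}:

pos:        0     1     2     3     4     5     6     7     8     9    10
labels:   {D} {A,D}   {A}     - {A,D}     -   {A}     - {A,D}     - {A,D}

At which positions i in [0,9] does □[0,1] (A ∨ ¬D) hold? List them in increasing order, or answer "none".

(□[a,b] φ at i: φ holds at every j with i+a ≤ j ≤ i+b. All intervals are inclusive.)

1, 2, 3, 4, 5, 6, 7, 8, 9

Evaluate at each i in [0,9]:
  i=0: ✗ (fails at j=0)
  i=1: ✓ (all of [1,2])
  i=2: ✓ (all of [2,3])
  i=3: ✓ (all of [3,4])
  i=4: ✓ (all of [4,5])
  i=5: ✓ (all of [5,6])
  i=6: ✓ (all of [6,7])
  i=7: ✓ (all of [7,8])
  i=8: ✓ (all of [8,9])
  i=9: ✓ (all of [9,10])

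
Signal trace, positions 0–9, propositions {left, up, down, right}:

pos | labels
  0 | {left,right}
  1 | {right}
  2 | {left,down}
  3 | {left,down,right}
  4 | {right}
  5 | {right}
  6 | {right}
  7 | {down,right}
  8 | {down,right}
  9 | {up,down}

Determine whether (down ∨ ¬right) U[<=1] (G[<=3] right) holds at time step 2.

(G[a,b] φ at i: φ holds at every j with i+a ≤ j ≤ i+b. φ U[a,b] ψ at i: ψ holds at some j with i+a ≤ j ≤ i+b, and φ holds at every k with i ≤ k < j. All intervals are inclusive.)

Holds

Need some j in [2,3] with G[<=3] right, and (down ∨ ¬right) at every k in [2,j-1].
  j=2: G[<=3] right — fails at 2.
  j=3: G[<=3] right holds; (down ∨ ¬right) holds at every k in [2,2] → satisfied.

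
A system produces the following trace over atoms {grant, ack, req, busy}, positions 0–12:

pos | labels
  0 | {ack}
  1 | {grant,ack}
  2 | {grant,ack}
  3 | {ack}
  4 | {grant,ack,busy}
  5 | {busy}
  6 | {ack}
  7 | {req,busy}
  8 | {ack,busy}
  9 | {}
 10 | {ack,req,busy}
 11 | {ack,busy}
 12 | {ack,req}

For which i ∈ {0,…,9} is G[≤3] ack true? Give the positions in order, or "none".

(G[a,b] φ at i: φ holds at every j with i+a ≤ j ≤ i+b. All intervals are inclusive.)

Evaluate at each i in [0,9]:
  i=0: ✓ (all of [0,3])
  i=1: ✓ (all of [1,4])
  i=2: ✗ (fails at j=5)
  i=3: ✗ (fails at j=5)
  i=4: ✗ (fails at j=5)
  i=5: ✗ (fails at j=5)
  i=6: ✗ (fails at j=7)
  i=7: ✗ (fails at j=7)
  i=8: ✗ (fails at j=9)
  i=9: ✗ (fails at j=9)

0, 1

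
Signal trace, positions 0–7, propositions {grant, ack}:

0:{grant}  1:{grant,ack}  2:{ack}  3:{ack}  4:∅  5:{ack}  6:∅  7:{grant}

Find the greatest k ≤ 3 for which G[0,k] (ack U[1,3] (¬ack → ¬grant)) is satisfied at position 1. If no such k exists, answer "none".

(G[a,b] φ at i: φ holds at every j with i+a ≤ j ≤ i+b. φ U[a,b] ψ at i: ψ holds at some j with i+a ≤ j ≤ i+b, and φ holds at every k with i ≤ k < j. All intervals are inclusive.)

(ack U[1,3] (¬ack → ¬grant)) must hold from j=1 onward; find where it first fails.
  j=1: holds
  j=2: holds
  j=3: holds
  j=4: fails
Holds on [1,3], so largest k = 2.

2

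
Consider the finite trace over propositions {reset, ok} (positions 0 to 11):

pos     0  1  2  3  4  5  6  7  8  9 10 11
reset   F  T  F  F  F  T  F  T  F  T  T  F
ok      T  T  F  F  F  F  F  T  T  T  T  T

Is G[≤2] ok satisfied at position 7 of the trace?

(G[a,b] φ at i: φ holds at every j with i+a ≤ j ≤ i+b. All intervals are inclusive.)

Check ok at every j in [7,9]:
  j=7: true
  j=8: true
  j=9: true
All positions satisfy it → formula holds.

Holds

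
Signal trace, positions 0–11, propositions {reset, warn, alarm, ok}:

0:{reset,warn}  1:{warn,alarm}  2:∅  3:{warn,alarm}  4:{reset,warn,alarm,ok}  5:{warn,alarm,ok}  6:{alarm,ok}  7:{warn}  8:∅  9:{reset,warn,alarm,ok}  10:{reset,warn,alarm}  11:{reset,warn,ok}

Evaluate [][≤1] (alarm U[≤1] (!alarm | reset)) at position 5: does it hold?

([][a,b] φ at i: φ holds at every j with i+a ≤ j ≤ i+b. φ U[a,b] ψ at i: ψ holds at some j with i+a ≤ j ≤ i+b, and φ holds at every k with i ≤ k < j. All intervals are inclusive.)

Check (alarm U[≤1] (!alarm | reset)) at every j in [5,6]:
  j=5: fails
  j=6: holds
Fails at j=5 → formula fails.

No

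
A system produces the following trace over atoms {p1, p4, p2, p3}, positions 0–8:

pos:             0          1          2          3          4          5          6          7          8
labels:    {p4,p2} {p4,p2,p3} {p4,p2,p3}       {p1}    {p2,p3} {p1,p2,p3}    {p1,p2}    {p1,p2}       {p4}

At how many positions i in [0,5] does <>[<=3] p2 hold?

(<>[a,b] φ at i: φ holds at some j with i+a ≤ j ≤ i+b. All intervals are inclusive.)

Evaluate at each i in [0,5]:
  i=0: ✓ (witness j=0)
  i=1: ✓ (witness j=1)
  i=2: ✓ (witness j=2)
  i=3: ✓ (witness j=4)
  i=4: ✓ (witness j=4)
  i=5: ✓ (witness j=5)
Positions where it holds: {0, 1, 2, 3, 4, 5} → 6.

6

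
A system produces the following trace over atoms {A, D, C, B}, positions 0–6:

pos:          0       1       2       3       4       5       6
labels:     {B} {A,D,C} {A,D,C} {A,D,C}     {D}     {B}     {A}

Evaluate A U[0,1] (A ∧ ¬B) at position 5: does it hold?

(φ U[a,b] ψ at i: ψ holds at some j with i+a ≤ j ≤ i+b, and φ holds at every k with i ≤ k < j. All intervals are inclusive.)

Need some j in [5,6] with (A ∧ ¬B), and A at every k in [5,j-1].
  j=5: (A ∧ ¬B) false.
  j=6: (A ∧ ¬B) holds, but A fails at k=5 → not this j.
No j in the window works → until fails.

Does not hold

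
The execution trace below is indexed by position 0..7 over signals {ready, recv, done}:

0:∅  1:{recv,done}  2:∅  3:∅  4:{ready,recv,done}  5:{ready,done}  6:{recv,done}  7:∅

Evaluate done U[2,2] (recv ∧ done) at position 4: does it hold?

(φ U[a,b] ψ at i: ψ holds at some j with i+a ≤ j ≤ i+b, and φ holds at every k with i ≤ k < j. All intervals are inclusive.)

Need some j in [6,6] with (recv ∧ done), and done at every k in [4,j-1].
  j=6: (recv ∧ done) holds; done holds at every k in [4,5] → satisfied.

True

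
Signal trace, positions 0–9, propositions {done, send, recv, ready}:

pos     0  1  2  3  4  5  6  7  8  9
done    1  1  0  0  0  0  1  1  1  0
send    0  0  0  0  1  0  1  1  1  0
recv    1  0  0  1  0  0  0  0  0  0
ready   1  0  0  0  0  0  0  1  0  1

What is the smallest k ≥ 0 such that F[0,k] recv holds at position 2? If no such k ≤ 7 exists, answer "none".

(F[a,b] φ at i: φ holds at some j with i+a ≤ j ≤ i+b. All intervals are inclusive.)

Scan j = 2,3,… for recv:
  j=2: fails
  j=3: holds
First hit at j=3, so smallest k = 3-2 = 1.

1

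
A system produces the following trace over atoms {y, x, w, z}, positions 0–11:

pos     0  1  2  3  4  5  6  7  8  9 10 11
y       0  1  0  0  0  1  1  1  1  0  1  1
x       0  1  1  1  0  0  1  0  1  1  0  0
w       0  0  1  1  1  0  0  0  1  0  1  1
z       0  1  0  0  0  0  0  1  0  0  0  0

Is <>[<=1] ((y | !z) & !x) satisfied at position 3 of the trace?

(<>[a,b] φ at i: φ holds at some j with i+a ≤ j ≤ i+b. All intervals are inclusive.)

Check ((y | !z) & !x) at each j in [3,4]:
  j=3: false
  j=4: true
Found at j=4 → formula holds.

Holds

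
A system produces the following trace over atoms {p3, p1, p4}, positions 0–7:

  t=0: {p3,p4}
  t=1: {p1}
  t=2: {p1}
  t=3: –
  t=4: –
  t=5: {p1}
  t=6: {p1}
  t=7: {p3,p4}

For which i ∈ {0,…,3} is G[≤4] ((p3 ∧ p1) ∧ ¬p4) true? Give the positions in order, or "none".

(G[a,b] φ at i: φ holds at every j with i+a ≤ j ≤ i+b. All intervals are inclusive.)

none

Evaluate at each i in [0,3]:
  i=0: ✗ (fails at j=0)
  i=1: ✗ (fails at j=1)
  i=2: ✗ (fails at j=2)
  i=3: ✗ (fails at j=3)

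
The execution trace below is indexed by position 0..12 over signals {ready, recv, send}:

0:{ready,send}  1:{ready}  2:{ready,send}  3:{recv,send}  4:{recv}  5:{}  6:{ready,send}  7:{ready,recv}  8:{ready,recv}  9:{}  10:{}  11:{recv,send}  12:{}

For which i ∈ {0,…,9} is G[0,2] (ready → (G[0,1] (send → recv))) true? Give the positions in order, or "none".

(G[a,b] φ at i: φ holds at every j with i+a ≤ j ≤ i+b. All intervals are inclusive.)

3, 7, 8, 9

Evaluate at each i in [0,9]:
  i=0: ✗ (fails at j=0)
  i=1: ✗ (fails at j=1)
  i=2: ✗ (fails at j=2)
  i=3: ✓ (all of [3,5])
  i=4: ✗ (fails at j=6)
  i=5: ✗ (fails at j=6)
  i=6: ✗ (fails at j=6)
  i=7: ✓ (all of [7,9])
  i=8: ✓ (all of [8,10])
  i=9: ✓ (all of [9,11])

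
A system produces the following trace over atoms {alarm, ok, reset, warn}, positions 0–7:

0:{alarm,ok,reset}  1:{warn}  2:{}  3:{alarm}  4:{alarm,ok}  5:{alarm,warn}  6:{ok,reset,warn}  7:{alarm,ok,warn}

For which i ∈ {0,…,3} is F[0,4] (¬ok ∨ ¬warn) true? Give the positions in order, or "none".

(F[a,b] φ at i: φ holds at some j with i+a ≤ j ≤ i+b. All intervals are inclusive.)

0, 1, 2, 3

Evaluate at each i in [0,3]:
  i=0: ✓ (witness j=0)
  i=1: ✓ (witness j=1)
  i=2: ✓ (witness j=2)
  i=3: ✓ (witness j=3)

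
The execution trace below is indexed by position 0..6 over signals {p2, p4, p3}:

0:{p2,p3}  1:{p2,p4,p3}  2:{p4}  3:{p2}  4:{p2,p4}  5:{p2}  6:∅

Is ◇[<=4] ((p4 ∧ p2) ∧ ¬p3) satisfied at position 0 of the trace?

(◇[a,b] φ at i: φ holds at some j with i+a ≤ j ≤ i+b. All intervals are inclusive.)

Check ((p4 ∧ p2) ∧ ¬p3) at each j in [0,4]:
  j=0: false
  j=1: false
  j=2: false
  j=3: false
  j=4: true
Found at j=4 → formula holds.

Holds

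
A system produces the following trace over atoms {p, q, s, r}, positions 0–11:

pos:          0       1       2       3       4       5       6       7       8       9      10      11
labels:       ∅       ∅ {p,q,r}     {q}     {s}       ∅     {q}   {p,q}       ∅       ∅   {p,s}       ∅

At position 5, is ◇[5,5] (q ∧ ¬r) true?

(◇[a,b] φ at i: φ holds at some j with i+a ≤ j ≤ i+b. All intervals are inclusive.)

No

Check (q ∧ ¬r) at each j in [10,10]:
  j=10: false
No position in the window satisfies it → formula fails.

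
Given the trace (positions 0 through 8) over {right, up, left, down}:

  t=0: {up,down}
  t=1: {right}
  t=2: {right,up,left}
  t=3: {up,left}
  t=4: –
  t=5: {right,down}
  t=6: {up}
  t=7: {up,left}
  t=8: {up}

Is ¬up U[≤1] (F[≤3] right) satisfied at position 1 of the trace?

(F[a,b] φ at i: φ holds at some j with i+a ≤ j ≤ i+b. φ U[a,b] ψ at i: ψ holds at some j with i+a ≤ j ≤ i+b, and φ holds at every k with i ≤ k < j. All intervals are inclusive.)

Holds

Need some j in [1,2] with F[≤3] right, and ¬up at every k in [1,j-1].
  j=1: F[≤3] right holds; no prefix to check → satisfied.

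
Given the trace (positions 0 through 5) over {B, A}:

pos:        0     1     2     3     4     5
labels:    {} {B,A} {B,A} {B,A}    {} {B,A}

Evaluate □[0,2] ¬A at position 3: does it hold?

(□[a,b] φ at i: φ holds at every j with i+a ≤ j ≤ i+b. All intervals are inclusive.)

Check ¬A at every j in [3,5]:
  j=3: false
  j=4: true
  j=5: false
Fails at j=3 → formula fails.

No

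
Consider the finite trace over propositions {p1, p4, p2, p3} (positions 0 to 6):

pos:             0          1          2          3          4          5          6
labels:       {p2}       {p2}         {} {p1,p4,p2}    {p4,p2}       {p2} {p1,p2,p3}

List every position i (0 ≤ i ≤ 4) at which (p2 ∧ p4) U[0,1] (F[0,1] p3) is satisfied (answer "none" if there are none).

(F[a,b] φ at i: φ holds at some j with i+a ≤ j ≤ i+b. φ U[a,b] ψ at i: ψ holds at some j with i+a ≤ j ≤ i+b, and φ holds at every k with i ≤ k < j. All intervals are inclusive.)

Evaluate at each i in [0,4]:
  i=0: ✗ (no rhs in [0,1])
  i=1: ✗ (no rhs in [1,2])
  i=2: ✗ (no rhs in [2,3])
  i=3: ✗ (no rhs in [3,4])
  i=4: ✓ (rhs at j=5; lhs holds on [4,4])

4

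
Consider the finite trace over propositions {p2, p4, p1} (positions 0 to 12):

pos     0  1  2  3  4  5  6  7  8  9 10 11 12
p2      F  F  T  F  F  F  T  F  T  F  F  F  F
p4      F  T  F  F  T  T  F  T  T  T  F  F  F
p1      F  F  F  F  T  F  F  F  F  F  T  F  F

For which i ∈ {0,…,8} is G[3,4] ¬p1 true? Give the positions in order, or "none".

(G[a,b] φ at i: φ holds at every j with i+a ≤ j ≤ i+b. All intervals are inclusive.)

2, 3, 4, 5, 8

Evaluate at each i in [0,8]:
  i=0: ✗ (fails at j=4)
  i=1: ✗ (fails at j=4)
  i=2: ✓ (all of [5,6])
  i=3: ✓ (all of [6,7])
  i=4: ✓ (all of [7,8])
  i=5: ✓ (all of [8,9])
  i=6: ✗ (fails at j=10)
  i=7: ✗ (fails at j=10)
  i=8: ✓ (all of [11,12])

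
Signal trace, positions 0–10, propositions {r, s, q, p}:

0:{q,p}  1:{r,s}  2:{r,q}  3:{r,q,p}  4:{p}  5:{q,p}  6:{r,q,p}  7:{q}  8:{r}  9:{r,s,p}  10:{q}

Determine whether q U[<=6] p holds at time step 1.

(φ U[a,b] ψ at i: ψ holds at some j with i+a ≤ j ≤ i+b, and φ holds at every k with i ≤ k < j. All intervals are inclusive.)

Need some j in [1,7] with p, and q at every k in [1,j-1].
  j=1: p false.
  j=2: p false.
  j=3: p holds, but q fails at k=1 → not this j.
  j=4: p holds, but q fails at k=1 → not this j.
  j=5: p holds, but q fails at k=1 → not this j.
  j=6: p holds, but q fails at k=1 → not this j.
  j=7: p false.
No j in the window works → until fails.

False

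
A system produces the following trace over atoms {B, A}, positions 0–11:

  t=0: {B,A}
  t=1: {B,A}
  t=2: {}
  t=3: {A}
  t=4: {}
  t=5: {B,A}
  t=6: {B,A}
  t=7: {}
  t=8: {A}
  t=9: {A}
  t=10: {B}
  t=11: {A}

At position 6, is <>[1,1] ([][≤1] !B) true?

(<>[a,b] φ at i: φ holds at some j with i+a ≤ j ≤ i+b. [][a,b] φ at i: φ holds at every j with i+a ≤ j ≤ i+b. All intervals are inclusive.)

Check [][≤1] !B at each j in [7,7]:
  j=7: holds on [7,8]
Found at j=7 → formula holds.

Holds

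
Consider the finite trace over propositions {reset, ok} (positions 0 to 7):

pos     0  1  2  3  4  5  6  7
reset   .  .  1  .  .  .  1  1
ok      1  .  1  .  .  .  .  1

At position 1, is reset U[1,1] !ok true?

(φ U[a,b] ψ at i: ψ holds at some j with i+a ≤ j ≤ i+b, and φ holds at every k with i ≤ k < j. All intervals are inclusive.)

Does not hold

Need some j in [2,2] with !ok, and reset at every k in [1,j-1].
  j=2: !ok false.
No j in the window works → until fails.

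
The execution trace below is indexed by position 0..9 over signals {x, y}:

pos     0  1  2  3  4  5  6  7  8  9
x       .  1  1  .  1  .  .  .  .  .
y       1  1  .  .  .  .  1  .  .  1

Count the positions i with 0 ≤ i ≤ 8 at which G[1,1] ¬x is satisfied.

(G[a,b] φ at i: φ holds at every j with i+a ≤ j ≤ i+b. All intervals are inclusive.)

Evaluate at each i in [0,8]:
  i=0: ✗ (fails at j=1)
  i=1: ✗ (fails at j=2)
  i=2: ✓ (all of [3,3])
  i=3: ✗ (fails at j=4)
  i=4: ✓ (all of [5,5])
  i=5: ✓ (all of [6,6])
  i=6: ✓ (all of [7,7])
  i=7: ✓ (all of [8,8])
  i=8: ✓ (all of [9,9])
Positions where it holds: {2, 4, 5, 6, 7, 8} → 6.

6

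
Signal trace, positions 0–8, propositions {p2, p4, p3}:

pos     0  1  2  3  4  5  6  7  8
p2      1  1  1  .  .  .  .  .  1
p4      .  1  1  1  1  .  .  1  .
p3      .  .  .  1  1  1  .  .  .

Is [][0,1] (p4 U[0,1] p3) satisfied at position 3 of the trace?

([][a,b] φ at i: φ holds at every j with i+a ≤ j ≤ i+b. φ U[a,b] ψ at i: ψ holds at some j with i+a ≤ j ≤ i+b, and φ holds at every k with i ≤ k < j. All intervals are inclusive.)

True

Check (p4 U[0,1] p3) at every j in [3,4]:
  j=3: holds
  j=4: holds
All positions satisfy it → formula holds.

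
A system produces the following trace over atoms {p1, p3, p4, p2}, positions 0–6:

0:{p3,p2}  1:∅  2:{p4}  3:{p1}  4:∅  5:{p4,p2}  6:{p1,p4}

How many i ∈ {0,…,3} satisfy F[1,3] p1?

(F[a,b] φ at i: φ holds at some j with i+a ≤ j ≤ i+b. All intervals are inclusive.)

4

Evaluate at each i in [0,3]:
  i=0: ✓ (witness j=3)
  i=1: ✓ (witness j=3)
  i=2: ✓ (witness j=3)
  i=3: ✓ (witness j=6)
Positions where it holds: {0, 1, 2, 3} → 4.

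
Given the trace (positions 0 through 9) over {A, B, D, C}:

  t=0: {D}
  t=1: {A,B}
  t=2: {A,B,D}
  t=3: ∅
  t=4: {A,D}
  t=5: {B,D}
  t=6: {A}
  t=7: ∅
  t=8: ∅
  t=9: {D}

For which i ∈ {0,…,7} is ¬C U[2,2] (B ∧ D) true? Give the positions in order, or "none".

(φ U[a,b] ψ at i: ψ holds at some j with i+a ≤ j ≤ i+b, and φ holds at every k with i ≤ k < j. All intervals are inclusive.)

0, 3

Evaluate at each i in [0,7]:
  i=0: ✓ (rhs at j=2; lhs holds on [0,1])
  i=1: ✗ (no rhs in [3,3])
  i=2: ✗ (no rhs in [4,4])
  i=3: ✓ (rhs at j=5; lhs holds on [3,4])
  i=4: ✗ (no rhs in [6,6])
  i=5: ✗ (no rhs in [7,7])
  i=6: ✗ (no rhs in [8,8])
  i=7: ✗ (no rhs in [9,9])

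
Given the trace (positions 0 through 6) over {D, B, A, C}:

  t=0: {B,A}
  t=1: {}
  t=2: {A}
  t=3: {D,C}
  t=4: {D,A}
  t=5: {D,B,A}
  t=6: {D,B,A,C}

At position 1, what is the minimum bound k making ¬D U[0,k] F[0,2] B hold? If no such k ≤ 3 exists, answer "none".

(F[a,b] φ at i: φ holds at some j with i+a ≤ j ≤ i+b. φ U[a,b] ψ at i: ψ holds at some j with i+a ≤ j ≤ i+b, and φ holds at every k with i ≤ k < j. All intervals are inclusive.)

2

Need earliest j ≥ 1 with F[0,2] B, and ¬D at every k in [1,j-1].
  j=1: rhs fails.
  j=2: rhs fails.
  j=3: rhs holds; lhs holds on [1,2]. k = 2.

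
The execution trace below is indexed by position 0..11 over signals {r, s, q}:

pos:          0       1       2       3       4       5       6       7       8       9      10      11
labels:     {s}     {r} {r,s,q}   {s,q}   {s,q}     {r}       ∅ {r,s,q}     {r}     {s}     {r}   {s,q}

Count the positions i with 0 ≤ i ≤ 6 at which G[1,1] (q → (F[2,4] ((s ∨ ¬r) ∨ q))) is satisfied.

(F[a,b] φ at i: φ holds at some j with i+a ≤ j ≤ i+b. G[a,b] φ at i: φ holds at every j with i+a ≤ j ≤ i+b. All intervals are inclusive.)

7

Evaluate at each i in [0,6]:
  i=0: ✓ (all of [1,1])
  i=1: ✓ (all of [2,2])
  i=2: ✓ (all of [3,3])
  i=3: ✓ (all of [4,4])
  i=4: ✓ (all of [5,5])
  i=5: ✓ (all of [6,6])
  i=6: ✓ (all of [7,7])
Positions where it holds: {0, 1, 2, 3, 4, 5, 6} → 7.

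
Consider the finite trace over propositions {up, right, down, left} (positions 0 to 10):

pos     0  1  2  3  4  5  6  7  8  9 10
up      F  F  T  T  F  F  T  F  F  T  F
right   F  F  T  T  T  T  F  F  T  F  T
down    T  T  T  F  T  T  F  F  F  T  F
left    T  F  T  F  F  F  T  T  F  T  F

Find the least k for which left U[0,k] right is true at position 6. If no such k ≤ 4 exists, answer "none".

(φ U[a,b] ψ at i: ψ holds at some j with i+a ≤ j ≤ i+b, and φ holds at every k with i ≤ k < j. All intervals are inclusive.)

2

Need earliest j ≥ 6 with right, and left at every k in [6,j-1].
  j=6: rhs fails.
  j=7: rhs fails.
  j=8: rhs holds; lhs holds on [6,7]. k = 2.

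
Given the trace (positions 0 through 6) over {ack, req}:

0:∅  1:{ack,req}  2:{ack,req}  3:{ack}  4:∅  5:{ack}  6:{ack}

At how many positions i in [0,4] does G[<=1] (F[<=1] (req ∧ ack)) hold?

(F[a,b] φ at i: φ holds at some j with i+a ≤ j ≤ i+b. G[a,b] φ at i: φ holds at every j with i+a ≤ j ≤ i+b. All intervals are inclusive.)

Evaluate at each i in [0,4]:
  i=0: ✓ (all of [0,1])
  i=1: ✓ (all of [1,2])
  i=2: ✗ (fails at j=3)
  i=3: ✗ (fails at j=3)
  i=4: ✗ (fails at j=4)
Positions where it holds: {0, 1} → 2.

2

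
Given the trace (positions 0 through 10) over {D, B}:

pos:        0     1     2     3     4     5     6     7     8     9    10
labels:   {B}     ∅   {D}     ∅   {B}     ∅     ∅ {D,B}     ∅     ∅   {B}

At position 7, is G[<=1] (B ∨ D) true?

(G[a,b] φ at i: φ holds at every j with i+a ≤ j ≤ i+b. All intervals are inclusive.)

No

Check (B ∨ D) at every j in [7,8]:
  j=7: true
  j=8: false
Fails at j=8 → formula fails.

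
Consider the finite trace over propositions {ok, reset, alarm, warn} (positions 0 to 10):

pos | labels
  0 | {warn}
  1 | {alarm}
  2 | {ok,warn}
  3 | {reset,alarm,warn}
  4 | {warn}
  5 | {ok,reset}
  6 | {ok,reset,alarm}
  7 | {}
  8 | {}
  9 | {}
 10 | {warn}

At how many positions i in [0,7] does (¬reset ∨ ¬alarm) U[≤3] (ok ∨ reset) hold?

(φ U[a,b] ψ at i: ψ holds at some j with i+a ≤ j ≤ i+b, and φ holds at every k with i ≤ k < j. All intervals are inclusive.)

Evaluate at each i in [0,7]:
  i=0: ✓ (rhs at j=2; lhs holds on [0,1])
  i=1: ✓ (rhs at j=2; lhs holds on [1,1])
  i=2: ✓ (rhs at j=2)
  i=3: ✓ (rhs at j=3)
  i=4: ✓ (rhs at j=5; lhs holds on [4,4])
  i=5: ✓ (rhs at j=5)
  i=6: ✓ (rhs at j=6)
  i=7: ✗ (no rhs in [7,10])
Positions where it holds: {0, 1, 2, 3, 4, 5, 6} → 7.

7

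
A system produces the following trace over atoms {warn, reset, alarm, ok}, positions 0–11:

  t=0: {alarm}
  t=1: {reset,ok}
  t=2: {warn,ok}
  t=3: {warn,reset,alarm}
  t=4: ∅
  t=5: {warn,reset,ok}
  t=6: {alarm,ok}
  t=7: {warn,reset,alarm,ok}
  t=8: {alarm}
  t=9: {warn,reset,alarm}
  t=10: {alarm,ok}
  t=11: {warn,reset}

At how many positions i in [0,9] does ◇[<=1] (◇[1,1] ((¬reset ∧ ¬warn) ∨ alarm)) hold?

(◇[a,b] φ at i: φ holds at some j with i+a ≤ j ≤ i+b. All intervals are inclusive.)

Evaluate at each i in [0,9]:
  i=0: ✗ (none in [0,1])
  i=1: ✓ (witness j=2)
  i=2: ✓ (witness j=2)
  i=3: ✓ (witness j=3)
  i=4: ✓ (witness j=5)
  i=5: ✓ (witness j=5)
  i=6: ✓ (witness j=6)
  i=7: ✓ (witness j=7)
  i=8: ✓ (witness j=8)
  i=9: ✓ (witness j=9)
Positions where it holds: {1, 2, 3, 4, 5, 6, 7, 8, 9} → 9.

9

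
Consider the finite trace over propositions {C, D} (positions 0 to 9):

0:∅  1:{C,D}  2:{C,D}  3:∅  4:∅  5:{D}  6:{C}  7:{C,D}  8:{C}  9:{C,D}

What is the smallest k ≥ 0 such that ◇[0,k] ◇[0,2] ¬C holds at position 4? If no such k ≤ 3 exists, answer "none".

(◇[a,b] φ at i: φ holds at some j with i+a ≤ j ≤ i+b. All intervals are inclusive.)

0

Scan j = 4,5,… for ◇[0,2] ¬C:
  j=4: holds
First hit at j=4, so smallest k = 4-4 = 0.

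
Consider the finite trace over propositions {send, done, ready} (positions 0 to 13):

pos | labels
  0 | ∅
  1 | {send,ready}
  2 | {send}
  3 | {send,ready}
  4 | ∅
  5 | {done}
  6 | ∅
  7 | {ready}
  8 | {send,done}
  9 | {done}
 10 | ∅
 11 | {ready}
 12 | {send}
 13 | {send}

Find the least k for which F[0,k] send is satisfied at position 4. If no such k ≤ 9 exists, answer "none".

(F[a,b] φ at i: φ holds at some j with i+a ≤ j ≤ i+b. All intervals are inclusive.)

4

Scan j = 4,5,… for send:
  j=4: fails
  j=5: fails
  j=6: fails
  j=7: fails
  j=8: holds
First hit at j=8, so smallest k = 8-4 = 4.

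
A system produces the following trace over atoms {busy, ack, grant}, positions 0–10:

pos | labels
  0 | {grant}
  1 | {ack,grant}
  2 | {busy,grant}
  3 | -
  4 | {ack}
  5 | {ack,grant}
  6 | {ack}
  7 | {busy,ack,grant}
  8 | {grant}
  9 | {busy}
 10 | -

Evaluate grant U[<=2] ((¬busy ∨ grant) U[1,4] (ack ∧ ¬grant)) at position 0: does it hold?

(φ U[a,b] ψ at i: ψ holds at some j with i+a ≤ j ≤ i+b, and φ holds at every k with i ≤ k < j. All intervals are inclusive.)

Yes

Need some j in [0,2] with ((¬busy ∨ grant) U[1,4] (ack ∧ ¬grant)), and grant at every k in [0,j-1].
  j=0: ((¬busy ∨ grant) U[1,4] (ack ∧ ¬grant)) holds; no prefix to check → satisfied.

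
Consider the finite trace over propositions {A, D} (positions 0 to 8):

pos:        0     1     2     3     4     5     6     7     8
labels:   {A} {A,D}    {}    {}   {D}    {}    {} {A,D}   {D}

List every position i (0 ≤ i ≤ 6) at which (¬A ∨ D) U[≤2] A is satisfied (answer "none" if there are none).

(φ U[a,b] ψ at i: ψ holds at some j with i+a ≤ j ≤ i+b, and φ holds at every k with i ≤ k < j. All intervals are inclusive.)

Evaluate at each i in [0,6]:
  i=0: ✓ (rhs at j=0)
  i=1: ✓ (rhs at j=1)
  i=2: ✗ (no rhs in [2,4])
  i=3: ✗ (no rhs in [3,5])
  i=4: ✗ (no rhs in [4,6])
  i=5: ✓ (rhs at j=7; lhs holds on [5,6])
  i=6: ✓ (rhs at j=7; lhs holds on [6,6])

0, 1, 5, 6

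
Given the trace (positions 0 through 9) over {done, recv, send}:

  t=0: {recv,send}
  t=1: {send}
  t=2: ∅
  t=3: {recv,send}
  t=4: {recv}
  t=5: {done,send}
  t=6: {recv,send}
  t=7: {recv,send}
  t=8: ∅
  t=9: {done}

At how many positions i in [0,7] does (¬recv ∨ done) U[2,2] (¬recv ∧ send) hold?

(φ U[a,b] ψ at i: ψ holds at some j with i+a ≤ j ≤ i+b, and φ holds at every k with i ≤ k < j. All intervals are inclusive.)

0

Evaluate at each i in [0,7]:
  i=0: ✗ (no rhs in [2,2])
  i=1: ✗ (no rhs in [3,3])
  i=2: ✗ (no rhs in [4,4])
  i=3: ✗ (lhs fails at k=3 before rhs at j=5)
  i=4: ✗ (no rhs in [6,6])
  i=5: ✗ (no rhs in [7,7])
  i=6: ✗ (no rhs in [8,8])
  i=7: ✗ (no rhs in [9,9])
Positions where it holds: {} → 0.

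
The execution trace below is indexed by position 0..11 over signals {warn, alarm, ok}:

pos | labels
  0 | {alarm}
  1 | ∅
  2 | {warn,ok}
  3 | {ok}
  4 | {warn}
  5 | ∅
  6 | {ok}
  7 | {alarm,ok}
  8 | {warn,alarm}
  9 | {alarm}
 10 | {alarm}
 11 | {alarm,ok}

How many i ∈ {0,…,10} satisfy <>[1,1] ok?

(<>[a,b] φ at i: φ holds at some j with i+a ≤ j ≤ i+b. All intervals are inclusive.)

5

Evaluate at each i in [0,10]:
  i=0: ✗ (none in [1,1])
  i=1: ✓ (witness j=2)
  i=2: ✓ (witness j=3)
  i=3: ✗ (none in [4,4])
  i=4: ✗ (none in [5,5])
  i=5: ✓ (witness j=6)
  i=6: ✓ (witness j=7)
  i=7: ✗ (none in [8,8])
  i=8: ✗ (none in [9,9])
  i=9: ✗ (none in [10,10])
  i=10: ✓ (witness j=11)
Positions where it holds: {1, 2, 5, 6, 10} → 5.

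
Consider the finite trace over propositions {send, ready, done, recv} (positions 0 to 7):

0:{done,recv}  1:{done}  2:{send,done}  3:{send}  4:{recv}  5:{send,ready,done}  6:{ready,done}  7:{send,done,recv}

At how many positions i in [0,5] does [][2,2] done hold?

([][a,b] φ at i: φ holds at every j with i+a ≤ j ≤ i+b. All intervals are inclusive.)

4

Evaluate at each i in [0,5]:
  i=0: ✓ (all of [2,2])
  i=1: ✗ (fails at j=3)
  i=2: ✗ (fails at j=4)
  i=3: ✓ (all of [5,5])
  i=4: ✓ (all of [6,6])
  i=5: ✓ (all of [7,7])
Positions where it holds: {0, 3, 4, 5} → 4.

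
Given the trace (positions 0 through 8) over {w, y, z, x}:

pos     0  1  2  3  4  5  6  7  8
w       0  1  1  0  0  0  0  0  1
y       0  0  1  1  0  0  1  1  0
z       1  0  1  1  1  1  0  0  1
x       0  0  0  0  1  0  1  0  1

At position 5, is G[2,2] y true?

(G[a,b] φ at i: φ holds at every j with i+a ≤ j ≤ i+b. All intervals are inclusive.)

Check y at every j in [7,7]:
  j=7: true
All positions satisfy it → formula holds.

Yes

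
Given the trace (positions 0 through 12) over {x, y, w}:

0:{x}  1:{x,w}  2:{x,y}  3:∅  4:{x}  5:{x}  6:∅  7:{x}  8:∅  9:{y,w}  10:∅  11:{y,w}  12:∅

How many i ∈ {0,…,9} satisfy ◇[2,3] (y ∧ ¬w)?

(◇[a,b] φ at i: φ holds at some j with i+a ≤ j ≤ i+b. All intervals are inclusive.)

1

Evaluate at each i in [0,9]:
  i=0: ✓ (witness j=2)
  i=1: ✗ (none in [3,4])
  i=2: ✗ (none in [4,5])
  i=3: ✗ (none in [5,6])
  i=4: ✗ (none in [6,7])
  i=5: ✗ (none in [7,8])
  i=6: ✗ (none in [8,9])
  i=7: ✗ (none in [9,10])
  i=8: ✗ (none in [10,11])
  i=9: ✗ (none in [11,12])
Positions where it holds: {0} → 1.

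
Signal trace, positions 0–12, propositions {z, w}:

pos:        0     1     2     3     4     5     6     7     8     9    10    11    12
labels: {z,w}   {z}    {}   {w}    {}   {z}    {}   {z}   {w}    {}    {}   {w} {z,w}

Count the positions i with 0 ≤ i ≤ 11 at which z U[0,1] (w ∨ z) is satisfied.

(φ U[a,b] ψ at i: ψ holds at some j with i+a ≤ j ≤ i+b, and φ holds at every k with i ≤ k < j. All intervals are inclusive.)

Evaluate at each i in [0,11]:
  i=0: ✓ (rhs at j=0)
  i=1: ✓ (rhs at j=1)
  i=2: ✗ (lhs fails at k=2 before rhs at j=3)
  i=3: ✓ (rhs at j=3)
  i=4: ✗ (lhs fails at k=4 before rhs at j=5)
  i=5: ✓ (rhs at j=5)
  i=6: ✗ (lhs fails at k=6 before rhs at j=7)
  i=7: ✓ (rhs at j=7)
  i=8: ✓ (rhs at j=8)
  i=9: ✗ (no rhs in [9,10])
  i=10: ✗ (lhs fails at k=10 before rhs at j=11)
  i=11: ✓ (rhs at j=11)
Positions where it holds: {0, 1, 3, 5, 7, 8, 11} → 7.

7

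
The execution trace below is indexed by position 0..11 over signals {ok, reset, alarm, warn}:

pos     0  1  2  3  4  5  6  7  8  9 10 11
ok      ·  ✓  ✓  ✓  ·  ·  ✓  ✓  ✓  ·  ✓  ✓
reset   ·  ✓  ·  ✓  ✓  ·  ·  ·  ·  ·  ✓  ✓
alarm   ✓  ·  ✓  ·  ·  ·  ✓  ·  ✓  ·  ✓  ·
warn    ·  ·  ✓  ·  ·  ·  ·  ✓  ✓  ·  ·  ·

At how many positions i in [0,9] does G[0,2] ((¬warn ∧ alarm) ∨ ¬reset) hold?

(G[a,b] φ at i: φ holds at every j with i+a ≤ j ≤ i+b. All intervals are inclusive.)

Evaluate at each i in [0,9]:
  i=0: ✗ (fails at j=1)
  i=1: ✗ (fails at j=1)
  i=2: ✗ (fails at j=3)
  i=3: ✗ (fails at j=3)
  i=4: ✗ (fails at j=4)
  i=5: ✓ (all of [5,7])
  i=6: ✓ (all of [6,8])
  i=7: ✓ (all of [7,9])
  i=8: ✓ (all of [8,10])
  i=9: ✗ (fails at j=11)
Positions where it holds: {5, 6, 7, 8} → 4.

4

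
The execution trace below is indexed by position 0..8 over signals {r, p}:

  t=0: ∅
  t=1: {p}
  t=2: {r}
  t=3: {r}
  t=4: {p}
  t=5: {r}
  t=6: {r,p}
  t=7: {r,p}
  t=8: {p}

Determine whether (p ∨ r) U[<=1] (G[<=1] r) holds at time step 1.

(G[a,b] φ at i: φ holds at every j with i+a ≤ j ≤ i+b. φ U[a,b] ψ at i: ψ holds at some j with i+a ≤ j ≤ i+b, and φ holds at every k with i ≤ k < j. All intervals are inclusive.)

Need some j in [1,2] with G[<=1] r, and (p ∨ r) at every k in [1,j-1].
  j=1: G[<=1] r — fails at 1.
  j=2: G[<=1] r holds; (p ∨ r) holds at every k in [1,1] → satisfied.

True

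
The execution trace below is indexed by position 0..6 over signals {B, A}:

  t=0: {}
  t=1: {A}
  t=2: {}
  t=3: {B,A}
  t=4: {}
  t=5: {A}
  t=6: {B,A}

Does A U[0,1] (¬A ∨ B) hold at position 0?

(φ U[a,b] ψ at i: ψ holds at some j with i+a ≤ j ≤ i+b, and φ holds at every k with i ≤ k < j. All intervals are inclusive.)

Need some j in [0,1] with (¬A ∨ B), and A at every k in [0,j-1].
  j=0: (¬A ∨ B) holds; no prefix to check → satisfied.

Holds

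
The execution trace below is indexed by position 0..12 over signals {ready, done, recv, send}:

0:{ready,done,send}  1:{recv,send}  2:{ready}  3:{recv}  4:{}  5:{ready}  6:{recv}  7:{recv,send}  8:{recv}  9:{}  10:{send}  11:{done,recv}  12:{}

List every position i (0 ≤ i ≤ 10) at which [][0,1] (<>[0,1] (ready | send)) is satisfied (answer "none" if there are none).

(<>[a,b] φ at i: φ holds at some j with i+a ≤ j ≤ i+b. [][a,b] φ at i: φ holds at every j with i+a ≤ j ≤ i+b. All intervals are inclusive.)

Evaluate at each i in [0,10]:
  i=0: ✓ (all of [0,1])
  i=1: ✓ (all of [1,2])
  i=2: ✗ (fails at j=3)
  i=3: ✗ (fails at j=3)
  i=4: ✓ (all of [4,5])
  i=5: ✓ (all of [5,6])
  i=6: ✓ (all of [6,7])
  i=7: ✗ (fails at j=8)
  i=8: ✗ (fails at j=8)
  i=9: ✓ (all of [9,10])
  i=10: ✗ (fails at j=11)

0, 1, 4, 5, 6, 9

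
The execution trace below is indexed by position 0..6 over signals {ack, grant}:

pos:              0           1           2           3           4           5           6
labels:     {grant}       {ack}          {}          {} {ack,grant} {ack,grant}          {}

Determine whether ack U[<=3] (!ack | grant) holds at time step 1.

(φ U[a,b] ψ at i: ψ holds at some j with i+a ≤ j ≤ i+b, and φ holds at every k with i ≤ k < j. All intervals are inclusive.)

Yes

Need some j in [1,4] with (!ack | grant), and ack at every k in [1,j-1].
  j=1: (!ack | grant) false.
  j=2: (!ack | grant) holds; ack holds at every k in [1,1] → satisfied.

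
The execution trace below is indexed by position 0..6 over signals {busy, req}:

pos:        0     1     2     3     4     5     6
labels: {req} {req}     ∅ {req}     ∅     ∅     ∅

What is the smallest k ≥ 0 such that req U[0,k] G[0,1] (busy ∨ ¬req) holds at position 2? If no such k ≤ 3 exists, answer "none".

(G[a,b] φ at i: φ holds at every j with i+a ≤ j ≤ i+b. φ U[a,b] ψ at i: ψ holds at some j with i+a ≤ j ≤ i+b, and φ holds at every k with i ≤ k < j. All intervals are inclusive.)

Need earliest j ≥ 2 with G[0,1] (busy ∨ ¬req), and req at every k in [2,j-1].
  j=2: rhs fails.
  j=3: rhs fails.
  j=4: rhs holds but lhs fails at k=2.
  j=5: rhs holds but lhs fails at k=2.
No witness within the range → none.

none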